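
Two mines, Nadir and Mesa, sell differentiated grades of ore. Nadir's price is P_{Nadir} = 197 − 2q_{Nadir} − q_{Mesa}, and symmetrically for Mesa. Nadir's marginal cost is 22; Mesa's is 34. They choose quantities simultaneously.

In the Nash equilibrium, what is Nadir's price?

93.6

Mine Nadir's profit: π = q_{Nadir}(197 − 2q_{Nadir} − q_{Mesa}) − 22q_{Nadir}.
∂π/∂q_{Nadir} = 175 − 4q_{Nadir} − q_{Mesa} = 0 ⇒ q_{Nadir} = 43.75 − 0.25q_{Mesa}.
Similarly q_{Mesa} = 40.75 − 0.25q_{Nadir}.
Plugging q_{Mesa} into Nadir's best response: q_{Nadir} = 43.75 − 0.25(40.75 − 0.25q_{Nadir}) ⇒ 0.9375q_{Nadir} = 33.5625, so q_{Nadir} = 35.8.
Then q_{Mesa} = 40.75 − 0.25·35.8 = 31.8.
P_{Nadir} = 197 − 2·35.8 − 31.8 = 93.6.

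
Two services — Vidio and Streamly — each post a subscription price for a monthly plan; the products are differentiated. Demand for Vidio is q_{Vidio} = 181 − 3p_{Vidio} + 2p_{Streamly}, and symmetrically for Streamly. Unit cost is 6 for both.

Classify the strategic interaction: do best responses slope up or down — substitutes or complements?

Vidio's profit: π = (p_{Vidio} − 6)(181 − 3p_{Vidio} + 2p_{Streamly}).
∂π/∂p_{Vidio} = 199 − 6p_{Vidio} + 2p_{Streamly} = 0 ⇒ p_{Vidio} = 199/6 + (1/3)p_{Streamly}.
The best-response slope dp_{Vidio}/dp_{Streamly} = 1/3 > 0: the reaction function is upward-sloping, so the choices are strategic complements.

strategic complements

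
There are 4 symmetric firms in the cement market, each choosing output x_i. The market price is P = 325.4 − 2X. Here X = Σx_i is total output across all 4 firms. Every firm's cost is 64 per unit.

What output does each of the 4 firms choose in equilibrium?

A representative firm's profit is π_i = x_i(325.4 − 2X) − 64x_i, with X = x_i + Σ_{j≠i} x_j.
First-order condition: 261.4 − 4x_i − 2Σ_{j≠i} x_j = 0.
In a symmetric equilibrium every firm chooses the same x, so Σ_{j≠i} x_j = 3x. The condition becomes 261.4 − 10x = 0, giving x = 261.4/10 = 26.14.

26.14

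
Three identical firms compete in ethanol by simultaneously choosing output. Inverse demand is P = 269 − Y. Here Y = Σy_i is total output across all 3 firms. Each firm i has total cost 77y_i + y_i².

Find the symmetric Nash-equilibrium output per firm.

32

A representative firm's profit is π_i = y_i(269 − Y) − 77y_i − y_i², with Y = y_i + Σ_{j≠i} y_j.
First-order condition: 192 − 4y_i − Σ_{j≠i} y_j = 0.
Imposing symmetry (y_j = y for all j) turns Σ_{j≠i} y_j into 2y, so 192 = 6y and y = 32.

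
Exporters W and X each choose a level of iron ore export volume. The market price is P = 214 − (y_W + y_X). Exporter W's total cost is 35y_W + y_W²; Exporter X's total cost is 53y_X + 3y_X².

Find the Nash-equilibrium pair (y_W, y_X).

41, 15

Exporter W's profit: π = y_W(214 − (y_W + y_X)) − 35y_W − y_W².
∂π/∂y_W = 179 − 4y_W − y_X = 0, so y_W = 44.75 − 0.25y_X.
For X: ∂π/∂y_X = 161 − 8y_X − y_W = 0 ⇒ y_X = 20.125 − 0.125y_W.
Plugging y_X into W's best response: y_W = 44.75 − 0.25(20.125 − 0.125y_W) ⇒ (31/32)y_W = 1271/32, so y_W = 41.
Then y_X = 20.125 − 0.125·41 = 15.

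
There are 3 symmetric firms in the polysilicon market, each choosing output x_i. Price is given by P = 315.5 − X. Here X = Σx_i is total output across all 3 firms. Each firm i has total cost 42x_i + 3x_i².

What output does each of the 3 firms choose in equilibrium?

27.35

A representative firm's profit is π_i = x_i(315.5 − X) − 42x_i − 3x_i², with X = x_i + Σ_{j≠i} x_j.
First-order condition: 273.5 − 8x_i − Σ_{j≠i} x_j = 0.
In a symmetric equilibrium every firm chooses the same x, so Σ_{j≠i} x_j = 2x. The condition becomes 273.5 − 10x = 0, giving x = 273.5/10 = 27.35.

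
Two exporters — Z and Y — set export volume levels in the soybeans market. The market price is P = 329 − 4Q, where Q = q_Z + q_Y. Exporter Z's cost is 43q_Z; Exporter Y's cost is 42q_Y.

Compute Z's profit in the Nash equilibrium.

2256.25

Exporter Z's profit: π = q_Z(329 − 4(q_Z + q_Y)) − 43q_Z.
∂π/∂q_Z = 286 − 8q_Z − 4q_Y = 0, so q_Z = 35.75 − 0.5q_Y.
By the same steps for Y: q_Y = 35.875 − 0.5q_Z.
Plugging q_Y into Z's best response: q_Z = 35.75 − 0.5(35.875 − 0.5q_Z) ⇒ 0.75q_Z = 17.8125, so q_Z = 23.75.
Then q_Y = 35.875 − 0.5·23.75 = 24.
Price P = 329 − 4·47.75 = 138.
Z's profit: (138 − 43)·23.75 = 2256.25.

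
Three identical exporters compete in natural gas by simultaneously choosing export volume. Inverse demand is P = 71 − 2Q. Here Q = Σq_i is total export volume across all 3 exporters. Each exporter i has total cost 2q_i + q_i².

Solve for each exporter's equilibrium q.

A representative exporter's profit is π_i = q_i(71 − 2Q) − 2q_i − q_i², with Q = q_i + Σ_{j≠i} q_j.
First-order condition: 69 − 6q_i − 2Σ_{j≠i} q_j = 0.
In a symmetric equilibrium every exporter chooses the same q, so Σ_{j≠i} q_j = 2q. The condition becomes 69 − 10q = 0, giving q = 69/10 = 6.9.

6.9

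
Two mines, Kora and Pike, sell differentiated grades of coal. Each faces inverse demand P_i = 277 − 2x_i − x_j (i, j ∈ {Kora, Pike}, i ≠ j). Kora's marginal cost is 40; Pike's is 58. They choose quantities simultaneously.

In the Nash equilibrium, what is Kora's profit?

Mine Kora's profit: π = x_{Kora}(277 − 2x_{Kora} − x_{Pike}) − 40x_{Kora}.
∂π/∂x_{Kora} = 237 − 4x_{Kora} − x_{Pike} = 0 ⇒ x_{Kora} = 59.25 − 0.25x_{Pike}.
Similarly x_{Pike} = 54.75 − 0.25x_{Kora}.
Solving the two reaction functions simultaneously: (1 − (−0.25)(−0.25))x_{Kora} = 59.25 − 0.25·54.75, so 0.9375x_{Kora} = 45.5625 and x_{Kora} = 48.6.
Then x_{Pike} = 54.75 − 0.25·48.6 = 42.6.
P_{Kora} = 277 − 2·48.6 − 42.6 = 137.2.
Profit = (137.2 − 40)·48.6 = 4723.92.

4723.92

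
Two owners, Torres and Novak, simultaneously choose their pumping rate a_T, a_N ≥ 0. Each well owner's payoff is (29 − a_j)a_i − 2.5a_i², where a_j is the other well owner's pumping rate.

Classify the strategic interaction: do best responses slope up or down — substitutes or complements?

strategic substitutes

Torres's payoff is (29 − a_N)a_T − 2.5a_T².
∂π/∂a_T = 29 − a_N − 5a_T = 0, so a_T = 5.8 − 0.2a_N.
The best-response slope da_T/da_N = −0.2 < 0: the reaction function is downward-sloping, so the choices are strategic substitutes.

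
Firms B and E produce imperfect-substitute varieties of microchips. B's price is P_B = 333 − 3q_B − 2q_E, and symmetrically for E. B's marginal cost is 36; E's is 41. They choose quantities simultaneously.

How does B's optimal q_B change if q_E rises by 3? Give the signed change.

Firm B's profit: π = q_B(333 − 3q_B − 2q_E) − 36q_B.
∂π/∂q_B = 297 − 6q_B − 2q_E = 0 ⇒ q_B = 49.5 − (1/3)q_E.
The reaction-function slope is −1/3, so a 3-unit rise in q_E moves q_B by −1/3 × 3 = −1. B's best response falls — the actions are strategic substitutes.

-1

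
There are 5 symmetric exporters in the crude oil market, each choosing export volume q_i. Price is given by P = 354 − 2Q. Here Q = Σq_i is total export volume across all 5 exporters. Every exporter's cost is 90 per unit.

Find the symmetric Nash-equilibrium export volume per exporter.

22

A representative exporter's profit is π_i = q_i(354 − 2Q) − 90q_i, with Q = q_i + Σ_{j≠i} q_j.
First-order condition: 264 − 4q_i − 2Σ_{j≠i} q_j = 0.
With identical exporters, set every q_j = q: then 264 − 4q − 8q = 0, i.e. q = 264/12 = 22.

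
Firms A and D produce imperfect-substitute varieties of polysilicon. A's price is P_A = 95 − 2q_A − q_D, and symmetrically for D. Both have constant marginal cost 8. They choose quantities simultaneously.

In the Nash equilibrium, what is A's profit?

Firm A's profit: π = q_A(95 − 2q_A − q_D) − 8q_A.
∂π/∂q_A = 87 − 4q_A − q_D = 0 ⇒ q_A = 21.75 − 0.25q_D.
Setting q_A = q_D in the reaction function: q_A = 21.75 − 0.25q_A, so q_A = 21.75 / 1.25 = 17.4.
P_A = 95 − 2·17.4 − 17.4 = 42.8.
Profit = (42.8 − 8)·17.4 = 605.52.

605.52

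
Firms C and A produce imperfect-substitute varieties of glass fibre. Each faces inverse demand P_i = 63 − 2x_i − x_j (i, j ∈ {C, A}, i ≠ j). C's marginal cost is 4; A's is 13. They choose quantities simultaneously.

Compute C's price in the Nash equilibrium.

Firm C's profit: π = x_C(63 − 2x_C − x_A) − 4x_C.
∂π/∂x_C = 59 − 4x_C − x_A = 0 ⇒ x_C = 14.75 − 0.25x_A.
Similarly x_A = 12.5 − 0.25x_C.
Substituting the second reaction function into the first: x_C = 14.75 − 0.25(12.5 − 0.25x_C), which gives 0.9375x_C = 11.625 ⇒ x_C = 12.4.
Then x_A = 12.5 − 0.25·12.4 = 9.4.
P_C = 63 − 2·12.4 − 9.4 = 28.8.

28.8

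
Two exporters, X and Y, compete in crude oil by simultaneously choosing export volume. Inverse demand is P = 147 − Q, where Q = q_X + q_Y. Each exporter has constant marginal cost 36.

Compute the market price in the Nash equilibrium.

73

Exporter X's profit: π = q_X(147 − (q_X + q_Y)) − 36q_X.
∂π/∂q_X = 111 − 2q_X − q_Y = 0, so q_X = 55.5 − 0.5q_Y.
By symmetry q_Y = q_X; substituting into the reaction function, 1.5q_X = 55.5 and q_X = 37.
Equilibrium price: P = 147 − 74 = 73.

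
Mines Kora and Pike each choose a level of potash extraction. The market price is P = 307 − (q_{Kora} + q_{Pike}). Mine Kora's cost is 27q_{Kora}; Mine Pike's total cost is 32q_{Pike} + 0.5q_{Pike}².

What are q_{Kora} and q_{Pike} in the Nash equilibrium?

113, 54

Mine Kora's profit: π = q_{Kora}(307 − (q_{Kora} + q_{Pike})) − 27q_{Kora}.
∂π/∂q_{Kora} = 280 − 2q_{Kora} − q_{Pike} = 0, so q_{Kora} = 140 − 0.5q_{Pike}.
For Pike: ∂π/∂q_{Pike} = 275 − 3q_{Pike} − q_{Kora} = 0 ⇒ q_{Pike} = 275/3 − (1/3)q_{Kora}.
Substituting the second reaction function into the first: q_{Kora} = 140 − 0.5(275/3 − (1/3)q_{Kora}), which gives (5/6)q_{Kora} = 565/6 ⇒ q_{Kora} = 113.
Then q_{Pike} = 275/3 − (1/3)·113 = 54.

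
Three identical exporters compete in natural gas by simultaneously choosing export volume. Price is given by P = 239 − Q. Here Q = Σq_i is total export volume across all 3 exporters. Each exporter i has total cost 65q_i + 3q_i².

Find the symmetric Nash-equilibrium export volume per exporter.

A representative exporter's profit is π_i = q_i(239 − Q) − 65q_i − 3q_i², with Q = q_i + Σ_{j≠i} q_j.
First-order condition: 174 − 8q_i − Σ_{j≠i} q_j = 0.
With identical exporters, set every q_j = q: then 174 − 8q − 2q = 0, i.e. q = 174/10 = 17.4.

17.4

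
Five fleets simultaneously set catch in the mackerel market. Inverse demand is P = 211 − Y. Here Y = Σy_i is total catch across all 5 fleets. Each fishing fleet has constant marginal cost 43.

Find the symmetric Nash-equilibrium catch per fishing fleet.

A representative fishing fleet's profit is π_i = y_i(211 − Y) − 43y_i, with Y = y_i + Σ_{j≠i} y_j.
First-order condition: 168 − 2y_i − Σ_{j≠i} y_j = 0.
Imposing symmetry (y_j = y for all j) turns Σ_{j≠i} y_j into 4y, so 168 = 6y and y = 28.

28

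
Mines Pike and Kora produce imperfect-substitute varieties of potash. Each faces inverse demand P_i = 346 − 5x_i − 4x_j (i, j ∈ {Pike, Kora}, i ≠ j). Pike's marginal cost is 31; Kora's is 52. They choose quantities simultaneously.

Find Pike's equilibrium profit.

Mine Pike's profit: π = x_{Pike}(346 − 5x_{Pike} − 4x_{Kora}) − 31x_{Pike}.
∂π/∂x_{Pike} = 315 − 10x_{Pike} − 4x_{Kora} = 0 ⇒ x_{Pike} = 31.5 − 0.4x_{Kora}.
Similarly x_{Kora} = 29.4 − 0.4x_{Pike}.
Solving the two reaction functions simultaneously: (1 − (−0.4)(−0.4))x_{Pike} = 31.5 − 0.4·29.4, so 0.84x_{Pike} = 19.74 and x_{Pike} = 23.5.
Then x_{Kora} = 29.4 − 0.4·23.5 = 20.
P_{Pike} = 346 − 5·23.5 − 4·20 = 148.5.
Profit = (148.5 − 31)·23.5 = 2761.25.

2761.25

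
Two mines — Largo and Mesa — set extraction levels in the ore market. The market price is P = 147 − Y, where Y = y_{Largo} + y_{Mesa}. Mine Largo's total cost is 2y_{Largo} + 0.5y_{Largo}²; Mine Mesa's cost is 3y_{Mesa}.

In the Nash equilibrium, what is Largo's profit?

Mine Largo's profit: π = y_{Largo}(147 − (y_{Largo} + y_{Mesa})) − 2y_{Largo} − 0.5y_{Largo}².
∂π/∂y_{Largo} = 145 − 3y_{Largo} − y_{Mesa} = 0, so y_{Largo} = 145/3 − (1/3)y_{Mesa}.
For Mesa: ∂π/∂y_{Mesa} = 144 − 2y_{Mesa} − y_{Largo} = 0 ⇒ y_{Mesa} = 72 − 0.5y_{Largo}.
Solving the two reaction functions simultaneously: (1 − (−1/3)(−0.5))y_{Largo} = 145/3 − (1/3)·72, so (5/6)y_{Largo} = 73/3 and y_{Largo} = 29.2.
Then y_{Mesa} = 72 − 0.5·29.2 = 57.4.
Price P = 147 − 86.6 = 60.4.
Largo's profit: (60.4 − 2)·29.2 − 0.5(29.2)² = 1278.96.

1278.96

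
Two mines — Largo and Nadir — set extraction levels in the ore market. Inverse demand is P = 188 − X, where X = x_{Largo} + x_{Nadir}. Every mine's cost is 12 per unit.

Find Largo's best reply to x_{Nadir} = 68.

Mine Largo's profit: π = x_{Largo}(188 − (x_{Largo} + x_{Nadir})) − 12x_{Largo}.
∂π/∂x_{Largo} = 176 − 2x_{Largo} − x_{Nadir} = 0, so x_{Largo} = 88 − 0.5x_{Nadir}.
At x_{Nadir} = 68: x_{Largo} = 88 − 0.5·68 = 54.

54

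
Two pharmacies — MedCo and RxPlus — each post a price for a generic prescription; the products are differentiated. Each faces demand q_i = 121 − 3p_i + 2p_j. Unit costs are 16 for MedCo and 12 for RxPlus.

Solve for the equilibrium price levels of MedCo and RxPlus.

41.5, 40

MedCo's profit: π = (p_{MedCo} − 16)(121 − 3p_{MedCo} + 2p_{RxPlus}).
∂π/∂p_{MedCo} = 169 − 6p_{MedCo} + 2p_{RxPlus} = 0 ⇒ p_{MedCo} = 169/6 + (1/3)p_{RxPlus}.
Similarly p_{RxPlus} = 157/6 + (1/3)p_{MedCo}.
Plugging p_{RxPlus} into MedCo's best response: p_{MedCo} = 169/6 + (1/3)(157/6 + (1/3)p_{MedCo}) ⇒ (8/9)p_{MedCo} = 332/9, so p_{MedCo} = 41.5.
Then p_{RxPlus} = 157/6 + (1/3)·41.5 = 40.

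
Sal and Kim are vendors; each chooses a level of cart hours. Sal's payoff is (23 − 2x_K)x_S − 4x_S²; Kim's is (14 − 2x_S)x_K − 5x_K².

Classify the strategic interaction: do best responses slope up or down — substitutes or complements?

Expanding Sal's payoff: 23x_S − 2x_Kx_S − 4x_S².
∂π/∂x_S = 23 − 2x_K − 8x_S = 0, so x_S = 2.875 − 0.25x_K.
The best-response slope dx_S/dx_K = −0.25 < 0: the reaction function is downward-sloping, so the choices are strategic substitutes.

strategic substitutes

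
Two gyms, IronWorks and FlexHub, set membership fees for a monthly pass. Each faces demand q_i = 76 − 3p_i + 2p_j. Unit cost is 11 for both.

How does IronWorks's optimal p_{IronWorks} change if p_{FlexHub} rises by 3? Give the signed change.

1

IronWorks's profit: π = (p_{IronWorks} − 11)(76 − 3p_{IronWorks} + 2p_{FlexHub}).
∂π/∂p_{IronWorks} = 109 − 6p_{IronWorks} + 2p_{FlexHub} = 0 ⇒ p_{IronWorks} = 109/6 + (1/3)p_{FlexHub}.
The reaction-function slope is 1/3, so a 3-unit rise in p_{FlexHub} moves p_{IronWorks} by 1/3 × 3 = 1. IronWorks's best response rises — the actions are strategic complements.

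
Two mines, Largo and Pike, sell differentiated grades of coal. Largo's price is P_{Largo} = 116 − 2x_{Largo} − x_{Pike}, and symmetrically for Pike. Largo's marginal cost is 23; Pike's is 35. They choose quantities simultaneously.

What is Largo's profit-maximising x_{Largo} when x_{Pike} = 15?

19.5

Mine Largo's profit: π = x_{Largo}(116 − 2x_{Largo} − x_{Pike}) − 23x_{Largo}.
∂π/∂x_{Largo} = 93 − 4x_{Largo} − x_{Pike} = 0 ⇒ x_{Largo} = 23.25 − 0.25x_{Pike}.
At x_{Pike} = 15: x_{Largo} = 23.25 − 0.25·15 = 19.5.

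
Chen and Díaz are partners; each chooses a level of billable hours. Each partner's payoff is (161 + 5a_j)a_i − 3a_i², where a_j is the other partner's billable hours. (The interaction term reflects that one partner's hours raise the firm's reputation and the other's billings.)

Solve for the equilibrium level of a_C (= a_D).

161

Chen's payoff is (161 + 5a_D)a_C − 3a_C².
∂π/∂a_C = 161 + 5a_D − 6a_C = 0, so a_C = 161/6 + (5/6)a_D.
Setting a_C = a_D in the reaction function: a_C = 161/6 + (5/6)a_C, so a_C = (161/6) / (1/6) = 161.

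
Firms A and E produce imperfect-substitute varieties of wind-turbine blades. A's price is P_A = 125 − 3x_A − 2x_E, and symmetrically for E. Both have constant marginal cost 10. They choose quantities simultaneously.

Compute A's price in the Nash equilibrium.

53.125

Firm A's profit: π = x_A(125 − 3x_A − 2x_E) − 10x_A.
∂π/∂x_A = 115 − 6x_A − 2x_E = 0 ⇒ x_A = 115/6 − (1/3)x_E.
Setting x_A = x_E in the reaction function: x_A = 115/6 − (1/3)x_A, so x_A = (115/6) / (4/3) = 14.375.
P_A = 125 − 3·14.375 − 2·14.375 = 53.125.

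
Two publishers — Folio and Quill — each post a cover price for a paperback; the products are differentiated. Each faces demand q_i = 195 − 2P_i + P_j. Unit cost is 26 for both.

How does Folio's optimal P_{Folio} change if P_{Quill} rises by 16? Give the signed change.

Folio's profit: π = (P_{Folio} − 26)(195 − 2P_{Folio} + P_{Quill}).
∂π/∂P_{Folio} = 247 − 4P_{Folio} + P_{Quill} = 0 ⇒ P_{Folio} = 61.75 + 0.25P_{Quill}.
The reaction-function slope is 0.25, so a 16-unit rise in P_{Quill} moves P_{Folio} by 0.25 × 16 = 4. Folio's best response rises — the actions are strategic complements.

4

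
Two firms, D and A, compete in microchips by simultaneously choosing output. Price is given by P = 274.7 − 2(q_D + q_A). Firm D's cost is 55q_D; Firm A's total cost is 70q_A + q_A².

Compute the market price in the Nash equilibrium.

145.88

Firm D's profit: π = q_D(274.7 − 2(q_D + q_A)) − 55q_D.
∂π/∂q_D = 219.7 − 4q_D − 2q_A = 0, so q_D = 54.925 − 0.5q_A.
For A: ∂π/∂q_A = 204.7 − 6q_A − 2q_D = 0 ⇒ q_A = 2047/60 − (1/3)q_D.
Substituting the second reaction function into the first: q_D = 54.925 − 0.5(2047/60 − (1/3)q_D), which gives (5/6)q_D = 568/15 ⇒ q_D = 45.44.
Then q_A = 2047/60 − (1/3)·45.44 = 18.97.
Equilibrium price: P = 274.7 − 2·64.41 = 145.88.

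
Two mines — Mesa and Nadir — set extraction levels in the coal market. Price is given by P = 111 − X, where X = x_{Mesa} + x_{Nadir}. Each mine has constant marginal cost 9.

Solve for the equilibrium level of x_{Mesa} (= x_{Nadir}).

Mine Mesa's profit: π = x_{Mesa}(111 − (x_{Mesa} + x_{Nadir})) − 9x_{Mesa}.
∂π/∂x_{Mesa} = 102 − 2x_{Mesa} − x_{Nadir} = 0, so x_{Mesa} = 51 − 0.5x_{Nadir}.
By symmetry x_{Nadir} = x_{Mesa}; substituting into the reaction function, 1.5x_{Mesa} = 51 and x_{Mesa} = 34.

34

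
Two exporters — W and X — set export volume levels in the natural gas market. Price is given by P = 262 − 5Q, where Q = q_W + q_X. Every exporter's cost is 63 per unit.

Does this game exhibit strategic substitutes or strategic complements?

Exporter W's profit: π = q_W(262 − 5(q_W + q_X)) − 63q_W.
∂π/∂q_W = 199 − 10q_W − 5q_X = 0, so q_W = 19.9 − 0.5q_X.
The best-response slope dq_W/dq_X = −0.5 < 0: the reaction function is downward-sloping, so the choices are strategic substitutes.

strategic substitutes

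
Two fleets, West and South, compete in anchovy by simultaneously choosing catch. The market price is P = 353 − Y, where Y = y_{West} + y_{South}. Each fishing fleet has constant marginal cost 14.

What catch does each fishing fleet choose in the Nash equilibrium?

113

Fishing fleet West's profit: π = y_{West}(353 − (y_{West} + y_{South})) − 14y_{West}.
∂π/∂y_{West} = 339 − 2y_{West} − y_{South} = 0, so y_{West} = 169.5 − 0.5y_{South}.
The game is symmetric, so in equilibrium y_{South} = y_{West}: the reaction function gives 1.5y_{West} = 169.5, hence y_{West} = 113.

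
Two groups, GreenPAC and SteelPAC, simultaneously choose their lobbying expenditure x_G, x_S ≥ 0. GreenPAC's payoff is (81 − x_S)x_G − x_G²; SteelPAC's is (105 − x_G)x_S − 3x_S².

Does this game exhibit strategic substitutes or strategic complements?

Expanding GreenPAC's payoff: 81x_G − x_Sx_G − x_G².
∂π/∂x_G = 81 − x_S − 2x_G = 0, so x_G = 40.5 − 0.5x_S.
The best-response slope dx_G/dx_S = −0.5 < 0: the reaction function is downward-sloping, so the choices are strategic substitutes.

strategic substitutes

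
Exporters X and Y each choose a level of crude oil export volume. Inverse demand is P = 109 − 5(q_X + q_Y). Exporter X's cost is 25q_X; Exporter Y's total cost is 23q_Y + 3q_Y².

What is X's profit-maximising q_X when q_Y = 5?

Exporter X's profit: π = q_X(109 − 5(q_X + q_Y)) − 25q_X.
∂π/∂q_X = 84 − 10q_X − 5q_Y = 0, so q_X = 8.4 − 0.5q_Y.
At q_Y = 5: q_X = 8.4 − 0.5·5 = 5.9.

5.9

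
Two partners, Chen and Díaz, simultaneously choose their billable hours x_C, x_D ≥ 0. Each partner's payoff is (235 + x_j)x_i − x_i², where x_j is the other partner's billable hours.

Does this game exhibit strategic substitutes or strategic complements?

Chen's payoff is (235 + x_D)x_C − x_C².
∂π/∂x_C = 235 + x_D − 2x_C = 0, so x_C = 117.5 + 0.5x_D.
The best-response slope dx_C/dx_D = 0.5 > 0: the reaction function is upward-sloping, so the choices are strategic complements.

strategic complements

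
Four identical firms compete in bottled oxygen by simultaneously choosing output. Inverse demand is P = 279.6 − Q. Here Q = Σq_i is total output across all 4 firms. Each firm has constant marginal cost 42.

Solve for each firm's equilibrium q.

47.52

A representative firm's profit is π_i = q_i(279.6 − Q) − 42q_i, with Q = q_i + Σ_{j≠i} q_j.
First-order condition: 237.6 − 2q_i − Σ_{j≠i} q_j = 0.
Imposing symmetry (q_j = q for all j) turns Σ_{j≠i} q_j into 3q, so 237.6 = 5q and q = 47.52.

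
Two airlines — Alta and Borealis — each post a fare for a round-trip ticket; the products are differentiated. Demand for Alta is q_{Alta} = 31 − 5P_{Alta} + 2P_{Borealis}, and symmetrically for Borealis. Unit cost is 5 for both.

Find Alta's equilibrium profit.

20

Alta's profit: π = (P_{Alta} − 5)(31 − 5P_{Alta} + 2P_{Borealis}).
∂π/∂P_{Alta} = 56 − 10P_{Alta} + 2P_{Borealis} = 0 ⇒ P_{Alta} = 5.6 + 0.2P_{Borealis}.
Setting P_{Alta} = P_{Borealis} in the reaction function: P_{Alta} = 5.6 + 0.2P_{Alta}, so P_{Alta} = 5.6 / 0.8 = 7.
q_{Alta} = 31 − 5·7 + 2·7 = 10.
Profit = (7 − 5)·10 = 20.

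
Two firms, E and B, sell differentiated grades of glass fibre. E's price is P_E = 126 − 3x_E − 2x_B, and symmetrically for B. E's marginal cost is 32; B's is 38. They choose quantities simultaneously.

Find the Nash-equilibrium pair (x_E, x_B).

12.125, 10.625

Firm E's profit: π = x_E(126 − 3x_E − 2x_B) − 32x_E.
∂π/∂x_E = 94 − 6x_E − 2x_B = 0 ⇒ x_E = 47/3 − (1/3)x_B.
Similarly x_B = 44/3 − (1/3)x_E.
Plugging x_B into E's best response: x_E = 47/3 − (1/3)(44/3 − (1/3)x_E) ⇒ (8/9)x_E = 97/9, so x_E = 12.125.
Then x_B = 44/3 − (1/3)·12.125 = 10.625.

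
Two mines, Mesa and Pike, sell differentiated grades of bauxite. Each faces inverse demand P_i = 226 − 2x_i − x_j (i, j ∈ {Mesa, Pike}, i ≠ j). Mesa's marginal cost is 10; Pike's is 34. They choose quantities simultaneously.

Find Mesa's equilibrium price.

Mine Mesa's profit: π = x_{Mesa}(226 − 2x_{Mesa} − x_{Pike}) − 10x_{Mesa}.
∂π/∂x_{Mesa} = 216 − 4x_{Mesa} − x_{Pike} = 0 ⇒ x_{Mesa} = 54 − 0.25x_{Pike}.
Similarly x_{Pike} = 48 − 0.25x_{Mesa}.
Solving the two reaction functions simultaneously: (1 − (−0.25)(−0.25))x_{Mesa} = 54 − 0.25·48, so 0.9375x_{Mesa} = 42 and x_{Mesa} = 44.8.
Then x_{Pike} = 48 − 0.25·44.8 = 36.8.
P_{Mesa} = 226 − 2·44.8 − 36.8 = 99.6.

99.6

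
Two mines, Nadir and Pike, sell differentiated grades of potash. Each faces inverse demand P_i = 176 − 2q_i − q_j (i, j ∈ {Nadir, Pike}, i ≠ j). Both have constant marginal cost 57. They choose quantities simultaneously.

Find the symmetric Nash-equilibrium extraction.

23.8

Mine Nadir's profit: π = q_{Nadir}(176 − 2q_{Nadir} − q_{Pike}) − 57q_{Nadir}.
∂π/∂q_{Nadir} = 119 − 4q_{Nadir} − q_{Pike} = 0 ⇒ q_{Nadir} = 29.75 − 0.25q_{Pike}.
Setting q_{Nadir} = q_{Pike} in the reaction function: q_{Nadir} = 29.75 − 0.25q_{Nadir}, so q_{Nadir} = 29.75 / 1.25 = 23.8.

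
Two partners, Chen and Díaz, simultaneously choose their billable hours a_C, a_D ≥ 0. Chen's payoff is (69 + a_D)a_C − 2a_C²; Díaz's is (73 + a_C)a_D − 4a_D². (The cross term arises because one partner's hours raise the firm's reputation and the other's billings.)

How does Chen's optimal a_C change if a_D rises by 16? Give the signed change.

Expanding Chen's payoff: 69a_C + a_Da_C − 2a_C².
∂π/∂a_C = 69 + a_D − 4a_C = 0, so a_C = 17.25 + 0.25a_D.
The reaction-function slope is 0.25, so a 16-unit rise in a_D moves a_C by 0.25 × 16 = 4. Chen's best response rises — the actions are strategic complements.

4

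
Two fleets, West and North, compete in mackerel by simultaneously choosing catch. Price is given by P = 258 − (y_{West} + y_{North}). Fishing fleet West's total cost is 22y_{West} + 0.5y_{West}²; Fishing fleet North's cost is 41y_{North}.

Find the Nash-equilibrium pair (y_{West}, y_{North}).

51, 83

Fishing fleet West's profit: π = y_{West}(258 − (y_{West} + y_{North})) − 22y_{West} − 0.5y_{West}².
∂π/∂y_{West} = 236 − 3y_{West} − y_{North} = 0, so y_{West} = 236/3 − (1/3)y_{North}.
For North: ∂π/∂y_{North} = 217 − 2y_{North} − y_{West} = 0 ⇒ y_{North} = 108.5 − 0.5y_{West}.
Solving the two reaction functions simultaneously: (1 − (−1/3)(−0.5))y_{West} = 236/3 − (1/3)·108.5, so (5/6)y_{West} = 42.5 and y_{West} = 51.
Then y_{North} = 108.5 − 0.5·51 = 83.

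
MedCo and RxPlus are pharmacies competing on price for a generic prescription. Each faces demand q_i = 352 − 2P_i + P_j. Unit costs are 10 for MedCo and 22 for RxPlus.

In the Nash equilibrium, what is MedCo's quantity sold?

MedCo's profit: π = (P_{MedCo} − 10)(352 − 2P_{MedCo} + P_{RxPlus}).
∂π/∂P_{MedCo} = 372 − 4P_{MedCo} + P_{RxPlus} = 0 ⇒ P_{MedCo} = 93 + 0.25P_{RxPlus}.
Similarly P_{RxPlus} = 99 + 0.25P_{MedCo}.
Plugging P_{RxPlus} into MedCo's best response: P_{MedCo} = 93 + 0.25(99 + 0.25P_{MedCo}) ⇒ 0.9375P_{MedCo} = 117.75, so P_{MedCo} = 125.6.
Then P_{RxPlus} = 99 + 0.25·125.6 = 130.4.
q_{MedCo} = 352 − 2·125.6 + 130.4 = 231.2.

231.2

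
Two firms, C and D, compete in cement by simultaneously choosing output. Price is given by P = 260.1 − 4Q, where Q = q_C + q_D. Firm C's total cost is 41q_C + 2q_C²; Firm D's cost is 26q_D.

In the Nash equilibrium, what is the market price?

122.64

Firm C's profit: π = q_C(260.1 − 4(q_C + q_D)) − 41q_C − 2q_C².
∂π/∂q_C = 219.1 − 12q_C − 4q_D = 0, so q_C = 2191/120 − (1/3)q_D.
For D: ∂π/∂q_D = 234.1 − 8q_D − 4q_C = 0 ⇒ q_D = 29.2625 − 0.5q_C.
Plugging q_D into C's best response: q_C = 2191/120 − (1/3)(29.2625 − 0.5q_C) ⇒ (5/6)q_C = 2041/240, so q_C = 10.205.
Then q_D = 29.2625 − 0.5·10.205 = 24.16.
Equilibrium price: P = 260.1 − 4·34.365 = 122.64.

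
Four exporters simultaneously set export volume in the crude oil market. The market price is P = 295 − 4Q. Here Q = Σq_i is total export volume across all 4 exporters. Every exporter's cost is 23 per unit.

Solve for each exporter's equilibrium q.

13.6

A representative exporter's profit is π_i = q_i(295 − 4Q) − 23q_i, with Q = q_i + Σ_{j≠i} q_j.
First-order condition: 272 − 8q_i − 4Σ_{j≠i} q_j = 0.
With identical exporters, set every q_j = q: then 272 − 8q − 12q = 0, i.e. q = 272/20 = 13.6.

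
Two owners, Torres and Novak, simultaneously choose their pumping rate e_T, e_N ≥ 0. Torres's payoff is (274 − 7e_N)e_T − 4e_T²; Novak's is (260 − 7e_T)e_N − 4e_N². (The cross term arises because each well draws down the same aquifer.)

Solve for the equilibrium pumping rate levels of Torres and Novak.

Expanding Torres's payoff: 274e_T − 7e_Ne_T − 4e_T².
∂π/∂e_T = 274 − 7e_N − 8e_T = 0, so e_T = 34.25 − 0.875e_N.
Likewise for Novak: e_N = 32.5 − 0.875e_T.
Solving the two reaction functions simultaneously: (1 − (−0.875)(−0.875))e_T = 34.25 − 0.875·32.5, so (15/64)e_T = 5.8125 and e_T = 24.8.
Then e_N = 32.5 − 0.875·24.8 = 10.8.

24.8, 10.8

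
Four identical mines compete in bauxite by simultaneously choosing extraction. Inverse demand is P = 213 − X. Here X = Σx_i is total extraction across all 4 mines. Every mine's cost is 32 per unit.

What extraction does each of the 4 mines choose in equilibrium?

A representative mine's profit is π_i = x_i(213 − X) − 32x_i, with X = x_i + Σ_{j≠i} x_j.
First-order condition: 181 − 2x_i − Σ_{j≠i} x_j = 0.
With identical mines, set every x_j = x: then 181 − 2x − 3x = 0, i.e. x = 181/5 = 36.2.

36.2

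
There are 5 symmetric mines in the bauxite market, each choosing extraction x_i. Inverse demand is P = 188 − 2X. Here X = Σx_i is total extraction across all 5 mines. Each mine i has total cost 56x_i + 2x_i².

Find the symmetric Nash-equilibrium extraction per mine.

A representative mine's profit is π_i = x_i(188 − 2X) − 56x_i − 2x_i², with X = x_i + Σ_{j≠i} x_j.
First-order condition: 132 − 8x_i − 2Σ_{j≠i} x_j = 0.
With identical mines, set every x_j = x: then 132 − 8x − 8x = 0, i.e. x = 132/16 = 8.25.

8.25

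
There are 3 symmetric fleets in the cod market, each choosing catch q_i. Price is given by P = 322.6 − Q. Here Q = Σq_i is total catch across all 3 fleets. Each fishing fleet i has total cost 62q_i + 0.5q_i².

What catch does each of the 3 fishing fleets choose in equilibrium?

A representative fishing fleet's profit is π_i = q_i(322.6 − Q) − 62q_i − 0.5q_i², with Q = q_i + Σ_{j≠i} q_j.
First-order condition: 260.6 − 3q_i − Σ_{j≠i} q_j = 0.
In a symmetric equilibrium every fishing fleet chooses the same q, so Σ_{j≠i} q_j = 2q. The condition becomes 260.6 − 5q = 0, giving q = 260.6/5 = 52.12.

52.12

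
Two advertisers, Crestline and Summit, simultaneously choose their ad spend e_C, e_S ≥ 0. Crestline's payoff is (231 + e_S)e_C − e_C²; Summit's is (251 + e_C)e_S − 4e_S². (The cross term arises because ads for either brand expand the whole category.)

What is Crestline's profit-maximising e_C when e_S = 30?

Expanding Crestline's payoff: 231e_C + e_Se_C − e_C².
∂π/∂e_C = 231 + e_S − 2e_C = 0, so e_C = 115.5 + 0.5e_S.
At e_S = 30: e_C = 115.5 + 0.5·30 = 130.5.

130.5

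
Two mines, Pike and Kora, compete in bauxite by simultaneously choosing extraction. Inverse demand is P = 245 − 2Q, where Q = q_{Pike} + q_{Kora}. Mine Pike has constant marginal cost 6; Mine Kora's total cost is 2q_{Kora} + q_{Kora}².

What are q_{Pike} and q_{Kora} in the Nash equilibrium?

47.4, 24.7

Mine Pike's profit: π = q_{Pike}(245 − 2(q_{Pike} + q_{Kora})) − 6q_{Pike}.
∂π/∂q_{Pike} = 239 − 4q_{Pike} − 2q_{Kora} = 0, so q_{Pike} = 59.75 − 0.5q_{Kora}.
For Kora: ∂π/∂q_{Kora} = 243 − 6q_{Kora} − 2q_{Pike} = 0 ⇒ q_{Kora} = 40.5 − (1/3)q_{Pike}.
Substituting the second reaction function into the first: q_{Pike} = 59.75 − 0.5(40.5 − (1/3)q_{Pike}), which gives (5/6)q_{Pike} = 39.5 ⇒ q_{Pike} = 47.4.
Then q_{Kora} = 40.5 − (1/3)·47.4 = 24.7.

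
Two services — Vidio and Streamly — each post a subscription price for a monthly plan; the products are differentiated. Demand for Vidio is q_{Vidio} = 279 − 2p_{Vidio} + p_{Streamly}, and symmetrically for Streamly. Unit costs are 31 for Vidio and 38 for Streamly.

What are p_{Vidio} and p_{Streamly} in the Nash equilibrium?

114.6, 117.4

Vidio's profit: π = (p_{Vidio} − 31)(279 − 2p_{Vidio} + p_{Streamly}).
∂π/∂p_{Vidio} = 341 − 4p_{Vidio} + p_{Streamly} = 0 ⇒ p_{Vidio} = 85.25 + 0.25p_{Streamly}.
Similarly p_{Streamly} = 88.75 + 0.25p_{Vidio}.
Substituting the second reaction function into the first: p_{Vidio} = 85.25 + 0.25(88.75 + 0.25p_{Vidio}), which gives 0.9375p_{Vidio} = 107.4375 ⇒ p_{Vidio} = 114.6.
Then p_{Streamly} = 88.75 + 0.25·114.6 = 117.4.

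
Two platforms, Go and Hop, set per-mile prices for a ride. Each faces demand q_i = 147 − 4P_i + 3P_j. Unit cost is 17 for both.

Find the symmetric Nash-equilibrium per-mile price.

Go's profit: π = (P_{Go} − 17)(147 − 4P_{Go} + 3P_{Hop}).
∂π/∂P_{Go} = 215 − 8P_{Go} + 3P_{Hop} = 0 ⇒ P_{Go} = 26.875 + 0.375P_{Hop}.
The game is symmetric, so in equilibrium P_{Hop} = P_{Go}: the reaction function gives 0.625P_{Go} = 26.875, hence P_{Go} = 43.

43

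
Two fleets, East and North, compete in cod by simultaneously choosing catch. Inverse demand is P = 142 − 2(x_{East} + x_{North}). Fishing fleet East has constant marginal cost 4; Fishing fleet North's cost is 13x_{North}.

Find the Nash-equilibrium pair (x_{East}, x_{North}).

24.5, 20

Fishing fleet East's profit: π = x_{East}(142 − 2(x_{East} + x_{North})) − 4x_{East}.
∂π/∂x_{East} = 138 − 4x_{East} − 2x_{North} = 0, so x_{East} = 34.5 − 0.5x_{North}.
By the same steps for North: x_{North} = 32.25 − 0.5x_{East}.
Solving the two reaction functions simultaneously: (1 − (−0.5)(−0.5))x_{East} = 34.5 − 0.5·32.25, so 0.75x_{East} = 18.375 and x_{East} = 24.5.
Then x_{North} = 32.25 − 0.5·24.5 = 20.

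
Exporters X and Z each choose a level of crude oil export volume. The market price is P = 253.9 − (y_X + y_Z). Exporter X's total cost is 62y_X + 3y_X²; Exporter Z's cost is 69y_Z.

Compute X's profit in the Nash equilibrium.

Exporter X's profit: π = y_X(253.9 − (y_X + y_Z)) − 62y_X − 3y_X².
∂π/∂y_X = 191.9 − 8y_X − y_Z = 0, so y_X = 23.9875 − 0.125y_Z.
For Z: ∂π/∂y_Z = 184.9 − 2y_Z − y_X = 0 ⇒ y_Z = 92.45 − 0.5y_X.
Plugging y_Z into X's best response: y_X = 23.9875 − 0.125(92.45 − 0.5y_X) ⇒ 0.9375y_X = 1989/160, so y_X = 13.26.
Then y_Z = 92.45 − 0.5·13.26 = 85.82.
Price P = 253.9 − 99.08 = 154.82.
X's profit: (154.82 − 62)·13.26 − 3(13.26)² = 703.3104.

703.3104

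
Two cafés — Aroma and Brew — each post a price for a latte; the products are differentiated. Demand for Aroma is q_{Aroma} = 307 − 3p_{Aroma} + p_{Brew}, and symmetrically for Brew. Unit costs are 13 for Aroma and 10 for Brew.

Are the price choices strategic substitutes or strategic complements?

Aroma's profit: π = (p_{Aroma} − 13)(307 − 3p_{Aroma} + p_{Brew}).
∂π/∂p_{Aroma} = 346 − 6p_{Aroma} + p_{Brew} = 0 ⇒ p_{Aroma} = 173/3 + (1/6)p_{Brew}.
The best-response slope dp_{Aroma}/dp_{Brew} = 1/6 > 0: the reaction function is upward-sloping, so the choices are strategic complements.

strategic complements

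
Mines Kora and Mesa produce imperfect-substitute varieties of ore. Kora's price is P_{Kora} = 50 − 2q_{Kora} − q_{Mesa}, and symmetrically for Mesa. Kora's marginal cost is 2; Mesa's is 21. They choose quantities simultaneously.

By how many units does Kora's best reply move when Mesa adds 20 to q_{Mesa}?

-5

Mine Kora's profit: π = q_{Kora}(50 − 2q_{Kora} − q_{Mesa}) − 2q_{Kora}.
∂π/∂q_{Kora} = 48 − 4q_{Kora} − q_{Mesa} = 0 ⇒ q_{Kora} = 12 − 0.25q_{Mesa}.
The reaction-function slope is −0.25, so a 20-unit rise in q_{Mesa} moves q_{Kora} by −0.25 × 20 = −5. Kora's best response falls — the actions are strategic substitutes.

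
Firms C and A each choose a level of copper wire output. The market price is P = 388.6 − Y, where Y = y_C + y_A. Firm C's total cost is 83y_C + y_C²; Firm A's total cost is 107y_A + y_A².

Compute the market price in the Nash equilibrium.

271.16

Firm C's profit: π = y_C(388.6 − (y_C + y_A)) − 83y_C − y_C².
∂π/∂y_C = 305.6 − 4y_C − y_A = 0, so y_C = 76.4 − 0.25y_A.
By the same steps for A: y_A = 70.4 − 0.25y_C.
Plugging y_A into C's best response: y_C = 76.4 − 0.25(70.4 − 0.25y_C) ⇒ 0.9375y_C = 58.8, so y_C = 62.72.
Then y_A = 70.4 − 0.25·62.72 = 54.72.
Equilibrium price: P = 388.6 − 117.44 = 271.16.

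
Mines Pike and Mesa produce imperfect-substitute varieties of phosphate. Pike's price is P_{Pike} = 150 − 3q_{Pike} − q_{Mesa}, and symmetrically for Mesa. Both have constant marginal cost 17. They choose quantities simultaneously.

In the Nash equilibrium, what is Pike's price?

Mine Pike's profit: π = q_{Pike}(150 − 3q_{Pike} − q_{Mesa}) − 17q_{Pike}.
∂π/∂q_{Pike} = 133 − 6q_{Pike} − q_{Mesa} = 0 ⇒ q_{Pike} = 133/6 − (1/6)q_{Mesa}.
By symmetry q_{Mesa} = q_{Pike}; substituting into the reaction function, (7/6)q_{Pike} = 133/6 and q_{Pike} = 19.
P_{Pike} = 150 − 3·19 − 19 = 74.

74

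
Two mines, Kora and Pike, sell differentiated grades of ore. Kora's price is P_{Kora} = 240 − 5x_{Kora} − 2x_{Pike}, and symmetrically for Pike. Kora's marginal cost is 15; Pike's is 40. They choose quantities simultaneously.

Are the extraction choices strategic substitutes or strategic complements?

strategic substitutes

Mine Kora's profit: π = x_{Kora}(240 − 5x_{Kora} − 2x_{Pike}) − 15x_{Kora}.
∂π/∂x_{Kora} = 225 − 10x_{Kora} − 2x_{Pike} = 0 ⇒ x_{Kora} = 22.5 − 0.2x_{Pike}.
The best-response slope dx_{Kora}/dx_{Pike} = −0.2 < 0: the reaction function is downward-sloping, so the choices are strategic substitutes.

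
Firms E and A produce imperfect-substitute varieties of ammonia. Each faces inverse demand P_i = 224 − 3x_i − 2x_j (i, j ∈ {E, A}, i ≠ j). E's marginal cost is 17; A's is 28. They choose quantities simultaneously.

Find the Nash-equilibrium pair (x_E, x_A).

Firm E's profit: π = x_E(224 − 3x_E − 2x_A) − 17x_E.
∂π/∂x_E = 207 − 6x_E − 2x_A = 0 ⇒ x_E = 34.5 − (1/3)x_A.
Similarly x_A = 98/3 − (1/3)x_E.
Substituting the second reaction function into the first: x_E = 34.5 − (1/3)(98/3 − (1/3)x_E), which gives (8/9)x_E = 425/18 ⇒ x_E = 26.5625.
Then x_A = 98/3 − (1/3)·26.5625 = 23.8125.

26.5625, 23.8125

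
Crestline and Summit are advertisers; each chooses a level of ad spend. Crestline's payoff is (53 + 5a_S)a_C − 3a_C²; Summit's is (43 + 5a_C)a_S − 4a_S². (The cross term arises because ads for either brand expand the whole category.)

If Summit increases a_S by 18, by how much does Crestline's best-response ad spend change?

15

Expanding Crestline's payoff: 53a_C + 5a_Sa_C − 3a_C².
∂π/∂a_C = 53 + 5a_S − 6a_C = 0, so a_C = 53/6 + (5/6)a_S.
The reaction-function slope is 5/6, so an 18-unit rise in a_S moves a_C by 5/6 × 18 = 15. Crestline's best response rises — the actions are strategic complements.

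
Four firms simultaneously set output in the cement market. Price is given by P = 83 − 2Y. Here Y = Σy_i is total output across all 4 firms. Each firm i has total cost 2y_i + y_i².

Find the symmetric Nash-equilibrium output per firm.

6.75

A representative firm's profit is π_i = y_i(83 − 2Y) − 2y_i − y_i², with Y = y_i + Σ_{j≠i} y_j.
First-order condition: 81 − 6y_i − 2Σ_{j≠i} y_j = 0.
Imposing symmetry (y_j = y for all j) turns Σ_{j≠i} y_j into 3y, so 81 = 12y and y = 6.75.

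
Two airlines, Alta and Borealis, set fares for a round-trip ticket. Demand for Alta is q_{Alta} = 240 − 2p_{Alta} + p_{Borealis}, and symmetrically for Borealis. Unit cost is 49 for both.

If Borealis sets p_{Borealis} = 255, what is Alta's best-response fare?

Alta's profit: π = (p_{Alta} − 49)(240 − 2p_{Alta} + p_{Borealis}).
∂π/∂p_{Alta} = 338 − 4p_{Alta} + p_{Borealis} = 0 ⇒ p_{Alta} = 84.5 + 0.25p_{Borealis}.
At p_{Borealis} = 255: p_{Alta} = 84.5 + 0.25·255 = 148.25.

148.25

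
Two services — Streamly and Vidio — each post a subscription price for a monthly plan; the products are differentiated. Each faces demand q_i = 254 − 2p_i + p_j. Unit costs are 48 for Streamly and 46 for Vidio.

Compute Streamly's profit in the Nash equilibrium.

Streamly's profit: π = (p_{Streamly} − 48)(254 − 2p_{Streamly} + p_{Vidio}).
∂π/∂p_{Streamly} = 350 − 4p_{Streamly} + p_{Vidio} = 0 ⇒ p_{Streamly} = 87.5 + 0.25p_{Vidio}.
Similarly p_{Vidio} = 86.5 + 0.25p_{Streamly}.
Plugging p_{Vidio} into Streamly's best response: p_{Streamly} = 87.5 + 0.25(86.5 + 0.25p_{Streamly}) ⇒ 0.9375p_{Streamly} = 109.125, so p_{Streamly} = 116.4.
Then p_{Vidio} = 86.5 + 0.25·116.4 = 115.6.
q_{Streamly} = 254 − 2·116.4 + 115.6 = 136.8.
Profit = (116.4 − 48)·136.8 = 9357.12.

9357.12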